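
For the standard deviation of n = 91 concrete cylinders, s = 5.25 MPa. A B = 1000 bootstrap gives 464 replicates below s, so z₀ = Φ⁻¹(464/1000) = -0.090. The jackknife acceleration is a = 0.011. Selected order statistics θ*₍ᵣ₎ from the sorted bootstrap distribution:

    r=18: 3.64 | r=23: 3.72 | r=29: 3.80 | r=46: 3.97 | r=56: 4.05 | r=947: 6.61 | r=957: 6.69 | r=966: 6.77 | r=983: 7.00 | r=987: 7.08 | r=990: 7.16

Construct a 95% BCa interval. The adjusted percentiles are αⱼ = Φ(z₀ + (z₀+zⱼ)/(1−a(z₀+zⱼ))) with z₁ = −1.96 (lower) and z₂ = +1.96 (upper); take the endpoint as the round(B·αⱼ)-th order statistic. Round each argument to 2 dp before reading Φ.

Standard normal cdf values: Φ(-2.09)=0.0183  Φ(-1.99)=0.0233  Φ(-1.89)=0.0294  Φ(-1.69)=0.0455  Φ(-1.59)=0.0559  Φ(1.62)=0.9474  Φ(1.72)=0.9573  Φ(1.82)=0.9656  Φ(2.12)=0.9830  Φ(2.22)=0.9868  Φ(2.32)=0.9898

Lower: z₀ + z₁ = -0.090 + (-1.960) = -2.050; 1 − a(z₀+z₁) = 1 − (0.011)(-2.050) = 1.0226; argument = -0.090 + (-2.050)/1.0226 = -2.0948 → -2.09.
α₁ = Φ(-2.09) = 0.0183; rank = round(1000 × 0.0183) = 18; θ*₍18₎ = 3.64.
Upper: z₀ + z₂ = 1.870; 1 − a(z₀+z₂) = 0.9794; argument = 1.8193 → 1.82; α₂ = 0.9656; rank = 966; θ*₍966₎ = 6.77.

(3.64, 6.77)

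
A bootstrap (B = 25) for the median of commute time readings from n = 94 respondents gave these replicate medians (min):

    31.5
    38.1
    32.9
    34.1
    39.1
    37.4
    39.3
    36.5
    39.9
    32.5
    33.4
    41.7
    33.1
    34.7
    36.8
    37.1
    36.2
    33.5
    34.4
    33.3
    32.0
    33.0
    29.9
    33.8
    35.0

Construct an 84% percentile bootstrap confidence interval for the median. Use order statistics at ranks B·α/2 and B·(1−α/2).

Sorted replicates: 29.9, 31.5, 32.0, 32.5, 32.9, 33.0, 33.1, 33.3, 33.4, 33.5, 33.8, 34.1, 34.4, 34.7, 35.0, 36.2, 36.5, 36.8, 37.1, 37.4, 38.1, 39.1, 39.3, 39.9, 41.7
α = 0.16; lower rank = 25 × 0.080 = 2; upper rank = 25 × 0.920 = 23.
The 2nd smallest replicate is 31.5; the 23rd is 39.3.

(31.5, 39.3)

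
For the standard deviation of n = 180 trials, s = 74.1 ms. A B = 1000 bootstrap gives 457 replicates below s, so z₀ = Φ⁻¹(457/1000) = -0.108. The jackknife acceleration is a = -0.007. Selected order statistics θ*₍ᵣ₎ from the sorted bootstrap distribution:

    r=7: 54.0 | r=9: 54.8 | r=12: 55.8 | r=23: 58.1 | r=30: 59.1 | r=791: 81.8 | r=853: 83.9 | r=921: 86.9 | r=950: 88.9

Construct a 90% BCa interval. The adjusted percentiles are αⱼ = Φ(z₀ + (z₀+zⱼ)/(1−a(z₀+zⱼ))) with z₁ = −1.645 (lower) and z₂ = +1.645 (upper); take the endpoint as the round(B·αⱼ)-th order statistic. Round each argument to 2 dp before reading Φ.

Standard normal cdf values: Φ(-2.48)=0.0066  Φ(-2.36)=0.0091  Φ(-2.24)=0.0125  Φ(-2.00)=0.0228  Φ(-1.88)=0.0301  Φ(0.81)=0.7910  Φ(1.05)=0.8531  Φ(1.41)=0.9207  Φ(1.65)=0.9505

(59.1, 86.9)

Lower: z₀ + z₁ = -0.108 + (-1.645) = -1.753; 1 − a(z₀+z₁) = 1 − (-0.007)(-1.753) = 0.9877; argument = -0.108 + (-1.753)/0.9877 = -1.8828 → -1.88.
α₁ = Φ(-1.88) = 0.0301; rank = round(1000 × 0.0301) = 30; θ*₍30₎ = 59.1.
Upper: z₀ + z₂ = 1.537; 1 − a(z₀+z₂) = 1.0108; argument = 1.4126 → 1.41; α₂ = 0.9207; rank = 921; θ*₍921₎ = 86.9.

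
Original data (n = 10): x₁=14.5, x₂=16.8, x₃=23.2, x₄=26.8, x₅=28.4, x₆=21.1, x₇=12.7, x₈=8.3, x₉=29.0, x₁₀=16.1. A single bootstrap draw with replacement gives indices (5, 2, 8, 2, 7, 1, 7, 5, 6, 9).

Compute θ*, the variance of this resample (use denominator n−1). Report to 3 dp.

θ* = 56.085

Resample values: 28.4, 16.8, 8.3, 16.8, 12.7, 14.5, 12.7, 28.4, 21.1, 29.0.
Mean = 18.8700; sum of squared deviations = 504.7610
s² = 504.7610 / 9 = 56.0846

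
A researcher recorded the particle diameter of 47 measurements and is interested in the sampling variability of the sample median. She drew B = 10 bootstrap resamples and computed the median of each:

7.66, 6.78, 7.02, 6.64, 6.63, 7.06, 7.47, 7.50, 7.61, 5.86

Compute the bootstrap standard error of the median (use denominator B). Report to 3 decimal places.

Bootstrap SE is the standard deviation of the 10 replicate medians.
Mean of replicates: (7.66 + 6.78 + 7.02 + 6.64 + 6.63 + 7.06 + 7.47 + 7.50 + 7.61 + 5.86) / 10 = 70.2300 / 10 = 7.0230
Sum of squared deviations: (+0.6370)² + (−0.2430)² + (−0.0030)² + (−0.3830)² + (−0.3930)² + (+0.0370)² + (+0.4470)² + (+0.4770)² + (+0.5870)² + (−1.1630)² = 2.8918
Variance = 2.8918 / 10 = 0.2892
SE* = √0.2892

SE* = 0.538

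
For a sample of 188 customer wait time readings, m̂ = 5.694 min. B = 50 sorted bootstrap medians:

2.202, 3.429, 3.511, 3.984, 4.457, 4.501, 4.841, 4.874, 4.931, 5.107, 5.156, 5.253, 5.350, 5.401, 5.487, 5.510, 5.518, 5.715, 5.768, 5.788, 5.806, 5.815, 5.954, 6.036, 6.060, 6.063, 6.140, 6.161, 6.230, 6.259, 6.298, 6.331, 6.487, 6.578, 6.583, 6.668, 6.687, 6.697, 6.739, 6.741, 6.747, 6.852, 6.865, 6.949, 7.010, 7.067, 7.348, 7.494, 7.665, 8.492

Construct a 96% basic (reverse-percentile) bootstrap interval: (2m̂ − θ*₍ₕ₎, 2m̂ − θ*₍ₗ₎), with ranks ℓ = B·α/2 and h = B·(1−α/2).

Percentile endpoints at ranks 1 and 49: θ*₍1₎ = 2.202, θ*₍49₎ = 7.665.
Basic interval reflects these around m̂:
  lower = 2 × 5.694 − 7.665 = 3.723
  upper = 2 × 5.694 − 2.202 = 9.186

(3.723, 9.186)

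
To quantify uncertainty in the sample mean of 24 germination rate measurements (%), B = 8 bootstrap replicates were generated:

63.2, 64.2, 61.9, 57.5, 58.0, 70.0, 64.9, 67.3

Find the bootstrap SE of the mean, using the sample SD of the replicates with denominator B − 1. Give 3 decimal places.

SE* = 4.275

Bootstrap SE is the standard deviation of the 8 replicate means.
Mean of replicates: (63.2 + 64.2 + 61.9 + 57.5 + 58.0 + 70.0 + 64.9 + 67.3) / 8 = 507.0000 / 8 = 63.3750
Sum of squared deviations: (−0.1750)² + (+0.8250)² + (−1.4750)² + (−5.8750)² + (−5.3750)² + (+6.6250)² + (+1.5250)² + (+3.9250)² = 127.9150
Variance = 127.9150 / 7 = 18.2736
SE* = √18.2736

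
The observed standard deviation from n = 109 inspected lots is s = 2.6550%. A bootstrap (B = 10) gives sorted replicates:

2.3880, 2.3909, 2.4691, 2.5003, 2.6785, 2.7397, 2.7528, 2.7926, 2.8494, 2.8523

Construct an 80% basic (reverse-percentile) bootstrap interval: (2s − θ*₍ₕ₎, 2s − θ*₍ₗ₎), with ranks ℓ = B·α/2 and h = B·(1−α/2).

Percentile endpoints at ranks 1 and 9: θ*₍1₎ = 2.3880, θ*₍9₎ = 2.8494.
Basic interval reflects these around s:
  lower = 2 × 2.6550 − 2.8494 = 2.4606
  upper = 2 × 2.6550 − 2.3880 = 2.9220

(2.4606, 2.9220)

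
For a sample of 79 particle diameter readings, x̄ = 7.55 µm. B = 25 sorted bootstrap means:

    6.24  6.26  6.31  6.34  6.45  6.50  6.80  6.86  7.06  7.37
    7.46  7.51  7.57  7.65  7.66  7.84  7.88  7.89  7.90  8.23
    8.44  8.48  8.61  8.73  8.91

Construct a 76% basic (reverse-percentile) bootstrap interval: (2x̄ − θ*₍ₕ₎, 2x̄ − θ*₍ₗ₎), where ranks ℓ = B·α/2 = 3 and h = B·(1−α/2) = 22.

(6.62, 8.79)

Percentile endpoints at ranks 3 and 22: θ*₍3₎ = 6.31, θ*₍22₎ = 8.48.
Basic interval reflects these around x̄:
  lower = 2 × 7.55 − 8.48 = 6.62
  upper = 2 × 7.55 − 6.31 = 8.79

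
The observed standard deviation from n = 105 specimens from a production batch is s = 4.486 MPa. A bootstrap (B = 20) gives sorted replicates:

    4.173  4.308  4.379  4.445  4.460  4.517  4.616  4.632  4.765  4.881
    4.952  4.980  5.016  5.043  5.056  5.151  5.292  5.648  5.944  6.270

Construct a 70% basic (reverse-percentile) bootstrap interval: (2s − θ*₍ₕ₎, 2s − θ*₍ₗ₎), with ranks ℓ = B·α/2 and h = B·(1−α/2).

Percentile endpoints at ranks 3 and 17: θ*₍3₎ = 4.379, θ*₍17₎ = 5.292.
Basic interval reflects these around s:
  lower = 2 × 4.486 − 5.292 = 3.680
  upper = 2 × 4.486 − 4.379 = 4.593

(3.680, 4.593)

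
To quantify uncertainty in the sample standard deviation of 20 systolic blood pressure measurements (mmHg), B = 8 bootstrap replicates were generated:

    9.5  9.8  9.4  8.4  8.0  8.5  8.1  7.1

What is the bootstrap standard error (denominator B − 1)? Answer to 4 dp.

Bootstrap SE is the standard deviation of the 8 replicate standard deviations.
Mean of replicates: (9.5 + 9.8 + 9.4 + 8.4 + 8.0 + 8.5 + 8.1 + 7.1) / 8 = 68.80000 / 8 = 8.60000
Sum of squared deviations: (+0.90000)² + (+1.20000)² + (+0.80000)² + (−0.20000)² + (−0.60000)² + (−0.10000)² + (−0.50000)² + (−1.50000)² = 5.80000
Variance = 5.80000 / 7 = 0.82857
SE* = √0.82857

SE* = 0.9103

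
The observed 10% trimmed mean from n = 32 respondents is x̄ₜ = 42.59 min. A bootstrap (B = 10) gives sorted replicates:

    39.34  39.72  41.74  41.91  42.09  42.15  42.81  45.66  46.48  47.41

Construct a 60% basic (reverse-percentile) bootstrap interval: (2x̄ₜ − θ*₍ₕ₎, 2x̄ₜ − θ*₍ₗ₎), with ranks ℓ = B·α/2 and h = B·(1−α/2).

(39.52, 45.46)

Percentile endpoints at ranks 2 and 8: θ*₍2₎ = 39.72, θ*₍8₎ = 45.66.
Basic interval reflects these around x̄ₜ:
  lower = 2 × 42.59 − 45.66 = 39.52
  upper = 2 × 42.59 − 39.72 = 45.46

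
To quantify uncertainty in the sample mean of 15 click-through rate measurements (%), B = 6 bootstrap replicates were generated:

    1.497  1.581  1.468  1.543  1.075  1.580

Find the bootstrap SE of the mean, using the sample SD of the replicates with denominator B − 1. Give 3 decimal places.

SE* = 0.193

Bootstrap SE is the standard deviation of the 6 replicate means.
Mean of replicates: (1.497 + 1.581 + 1.468 + 1.543 + 1.075 + 1.580) / 6 = 8.7440 / 6 = 1.4573
Sum of squared deviations: (+0.0397)² + (+0.1237)² + (+0.0107)² + (+0.0857)² + (−0.3823)² + (+0.1227)² = 0.1855
Variance = 0.1855 / 5 = 0.0371
SE* = √0.0371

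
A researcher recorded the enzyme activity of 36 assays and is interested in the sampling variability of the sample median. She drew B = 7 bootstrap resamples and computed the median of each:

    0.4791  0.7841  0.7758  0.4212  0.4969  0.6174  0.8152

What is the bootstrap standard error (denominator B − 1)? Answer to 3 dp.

SE* = 0.165

Bootstrap SE is the standard deviation of the 7 replicate medians.
Mean of replicates: (0.4791 + 0.7841 + 0.7758 + 0.4212 + 0.4969 + 0.6174 + 0.8152) / 7 = 4.38970 / 7 = 0.62710
Sum of squared deviations: (−0.14800)² + (+0.15700)² + (+0.14870)² + (−0.20590)² + (−0.13020)² + (−0.00970)² + (+0.18810)² = 0.16349
Variance = 0.16349 / 6 = 0.02725
SE* = √0.02725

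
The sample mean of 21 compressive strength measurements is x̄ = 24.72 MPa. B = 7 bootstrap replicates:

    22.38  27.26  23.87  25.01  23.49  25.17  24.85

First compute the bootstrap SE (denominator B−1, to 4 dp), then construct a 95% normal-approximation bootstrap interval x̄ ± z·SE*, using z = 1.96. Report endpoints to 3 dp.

Mean of replicates = 24.5757; sum of squared deviations = 14.3204; SE* = √(14.3204/6) = 1.5449
Margin = 1.96 × 1.5449 = 3.0280
Interval: 24.72 ± 3.0280

(21.692, 27.748)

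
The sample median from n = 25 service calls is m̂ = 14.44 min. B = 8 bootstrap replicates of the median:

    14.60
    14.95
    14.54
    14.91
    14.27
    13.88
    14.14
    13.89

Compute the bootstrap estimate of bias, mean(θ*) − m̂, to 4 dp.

mean(θ*) = (14.60 + 14.95 + 14.54 + 14.91 + 14.27 + 13.88 + 14.14 + 13.89) / 8 = 14.39750
bias = 14.39750 − 14.44

bias = −0.0425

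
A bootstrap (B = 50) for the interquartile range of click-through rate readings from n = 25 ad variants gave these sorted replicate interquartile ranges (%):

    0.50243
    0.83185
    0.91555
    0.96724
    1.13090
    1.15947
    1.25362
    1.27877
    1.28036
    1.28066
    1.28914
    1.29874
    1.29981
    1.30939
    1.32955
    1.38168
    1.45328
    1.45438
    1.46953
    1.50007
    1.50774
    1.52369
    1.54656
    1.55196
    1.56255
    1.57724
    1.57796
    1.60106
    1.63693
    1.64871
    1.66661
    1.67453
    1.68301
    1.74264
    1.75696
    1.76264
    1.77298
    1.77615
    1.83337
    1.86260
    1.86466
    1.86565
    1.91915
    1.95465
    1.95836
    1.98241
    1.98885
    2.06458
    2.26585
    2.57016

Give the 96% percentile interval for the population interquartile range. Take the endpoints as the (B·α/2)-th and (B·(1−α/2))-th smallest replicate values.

α = 0.04; lower rank = 50 × 0.020 = 1; upper rank = 50 × 0.980 = 49.
The 1st smallest replicate is 0.50243; the 49th is 2.26585.

(0.50243, 2.26585)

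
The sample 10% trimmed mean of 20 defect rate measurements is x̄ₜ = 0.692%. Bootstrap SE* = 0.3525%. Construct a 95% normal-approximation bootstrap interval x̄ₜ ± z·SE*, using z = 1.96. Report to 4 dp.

Margin = 1.96 × 0.3525 = 0.69090
Interval: 0.692 ± 0.69090

(0.0011, 1.3829)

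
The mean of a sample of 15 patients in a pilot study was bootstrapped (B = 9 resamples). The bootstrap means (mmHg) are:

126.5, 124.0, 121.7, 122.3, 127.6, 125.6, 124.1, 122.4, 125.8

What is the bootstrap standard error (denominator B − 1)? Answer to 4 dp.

Bootstrap SE is the standard deviation of the 9 replicate means.
Mean of replicates: (126.5 + 124.0 + 121.7 + 122.3 + 127.6 + 125.6 + 124.1 + 122.4 + 125.8) / 9 = 1120.00000 / 9 = 124.44444
Sum of squared deviations: (+2.05556)² + (−0.44444)² + (−2.74444)² + (−2.14444)² + (+3.15556)² + (+1.15556)² + (−0.34444)² + (−2.04444)² + (+1.35556)² = 33.98222
Variance = 33.98222 / 8 = 4.24778
SE* = √4.24778

SE* = 2.0610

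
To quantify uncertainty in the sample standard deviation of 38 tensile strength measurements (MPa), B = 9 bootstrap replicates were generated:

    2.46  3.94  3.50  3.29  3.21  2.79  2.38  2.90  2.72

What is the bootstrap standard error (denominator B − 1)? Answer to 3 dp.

Bootstrap SE is the standard deviation of the 9 replicate standard deviations.
Mean of replicates: (2.46 + 3.94 + 3.50 + 3.29 + 3.21 + 2.79 + 2.38 + 2.90 + 2.72) / 9 = 27.1900 / 9 = 3.0211
Sum of squared deviations: (−0.5611)² + (+0.9189)² + (+0.4789)² + (+0.2689)² + (+0.1889)² + (−0.2311)² + (−0.6411)² + (−0.1211)² + (−0.3011)² = 2.0663
Variance = 2.0663 / 8 = 0.2583
SE* = √0.2583

SE* = 0.508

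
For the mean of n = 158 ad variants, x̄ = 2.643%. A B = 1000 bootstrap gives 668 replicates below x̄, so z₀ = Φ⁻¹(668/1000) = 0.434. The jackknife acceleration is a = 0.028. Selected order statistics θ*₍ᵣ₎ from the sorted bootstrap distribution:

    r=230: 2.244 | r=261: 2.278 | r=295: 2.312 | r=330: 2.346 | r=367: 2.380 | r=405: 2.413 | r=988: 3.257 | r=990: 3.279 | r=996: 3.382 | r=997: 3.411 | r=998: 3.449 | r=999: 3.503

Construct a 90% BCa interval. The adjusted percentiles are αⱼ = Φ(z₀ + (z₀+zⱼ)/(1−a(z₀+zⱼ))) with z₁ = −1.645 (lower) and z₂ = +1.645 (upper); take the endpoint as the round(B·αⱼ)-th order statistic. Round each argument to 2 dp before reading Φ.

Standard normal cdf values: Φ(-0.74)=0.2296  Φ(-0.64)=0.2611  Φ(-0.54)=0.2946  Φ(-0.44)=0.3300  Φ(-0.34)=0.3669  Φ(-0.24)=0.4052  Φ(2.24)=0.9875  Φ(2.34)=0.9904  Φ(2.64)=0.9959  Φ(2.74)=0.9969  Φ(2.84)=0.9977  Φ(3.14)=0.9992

(2.244, 3.382)

Lower: z₀ + z₁ = 0.434 + (-1.645) = -1.211; 1 − a(z₀+z₁) = 1 − (0.028)(-1.211) = 1.0339; argument = 0.434 + (-1.211)/1.0339 = -0.7373 → -0.74.
α₁ = Φ(-0.74) = 0.2296; rank = round(1000 × 0.2296) = 230; θ*₍230₎ = 2.244.
Upper: z₀ + z₂ = 2.079; 1 − a(z₀+z₂) = 0.9418; argument = 2.6415 → 2.64; α₂ = 0.9959; rank = 996; θ*₍996₎ = 3.382.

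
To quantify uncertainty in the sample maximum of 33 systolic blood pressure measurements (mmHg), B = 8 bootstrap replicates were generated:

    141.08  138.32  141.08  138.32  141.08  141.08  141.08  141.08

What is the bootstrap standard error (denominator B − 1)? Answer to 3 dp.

Bootstrap SE is the standard deviation of the 8 replicate maximums.
Mean of replicates: (141.08 + 138.32 + 141.08 + 138.32 + 141.08 + 141.08 + 141.08 + 141.08) / 8 = 1123.1200 / 8 = 140.3900
Sum of squared deviations: (+0.6900)² + (−2.0700)² + (+0.6900)² + (−2.0700)² + (+0.6900)² + (+0.6900)² + (+0.6900)² + (+0.6900)² = 11.4264
Variance = 11.4264 / 7 = 1.6323
SE* = √1.6323

SE* = 1.278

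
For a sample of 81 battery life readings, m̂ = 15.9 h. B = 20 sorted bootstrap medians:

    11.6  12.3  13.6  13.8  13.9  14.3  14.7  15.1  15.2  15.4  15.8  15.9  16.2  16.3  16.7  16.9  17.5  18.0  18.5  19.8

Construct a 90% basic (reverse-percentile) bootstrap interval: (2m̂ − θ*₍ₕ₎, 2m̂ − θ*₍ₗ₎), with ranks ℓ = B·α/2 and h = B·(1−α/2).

Percentile endpoints at ranks 1 and 19: θ*₍1₎ = 11.6, θ*₍19₎ = 18.5.
Basic interval reflects these around m̂:
  lower = 2 × 15.9 − 18.5 = 13.3
  upper = 2 × 15.9 − 11.6 = 20.2

(13.3, 20.2)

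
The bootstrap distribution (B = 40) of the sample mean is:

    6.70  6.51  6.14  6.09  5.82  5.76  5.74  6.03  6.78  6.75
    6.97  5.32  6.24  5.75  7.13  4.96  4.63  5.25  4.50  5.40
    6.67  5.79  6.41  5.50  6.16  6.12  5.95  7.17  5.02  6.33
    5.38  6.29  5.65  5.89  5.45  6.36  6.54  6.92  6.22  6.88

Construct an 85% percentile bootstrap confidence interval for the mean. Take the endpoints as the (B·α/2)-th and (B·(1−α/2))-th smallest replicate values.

(4.96, 6.92)

Sorted replicates: 4.50, 4.63, 4.96, 5.02, 5.25, 5.32, 5.38, 5.40, 5.45, 5.50, 5.65, 5.74, 5.75, 5.76, 5.79, 5.82, 5.89, 5.95, 6.03, 6.09, 6.12, 6.14, 6.16, 6.22, 6.24, 6.29, 6.33, 6.36, 6.41, 6.51, 6.54, 6.67, 6.70, 6.75, 6.78, 6.88, 6.92, 6.97, 7.13, 7.17
α = 0.15; lower rank = 40 × 0.075 = 3; upper rank = 40 × 0.925 = 37.
The 3rd smallest replicate is 4.96; the 37th is 6.92.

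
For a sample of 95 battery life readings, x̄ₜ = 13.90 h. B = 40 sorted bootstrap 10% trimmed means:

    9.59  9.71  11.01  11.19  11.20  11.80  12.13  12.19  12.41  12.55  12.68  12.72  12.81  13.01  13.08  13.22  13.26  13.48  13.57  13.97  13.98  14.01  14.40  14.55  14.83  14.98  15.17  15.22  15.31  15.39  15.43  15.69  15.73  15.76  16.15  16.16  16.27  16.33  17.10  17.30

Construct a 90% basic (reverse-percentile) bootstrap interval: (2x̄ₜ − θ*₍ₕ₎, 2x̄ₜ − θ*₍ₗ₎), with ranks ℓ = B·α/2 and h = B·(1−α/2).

Percentile endpoints at ranks 2 and 38: θ*₍2₎ = 9.71, θ*₍38₎ = 16.33.
Basic interval reflects these around x̄ₜ:
  lower = 2 × 13.90 − 16.33 = 11.47
  upper = 2 × 13.90 − 9.71 = 18.09

(11.47, 18.09)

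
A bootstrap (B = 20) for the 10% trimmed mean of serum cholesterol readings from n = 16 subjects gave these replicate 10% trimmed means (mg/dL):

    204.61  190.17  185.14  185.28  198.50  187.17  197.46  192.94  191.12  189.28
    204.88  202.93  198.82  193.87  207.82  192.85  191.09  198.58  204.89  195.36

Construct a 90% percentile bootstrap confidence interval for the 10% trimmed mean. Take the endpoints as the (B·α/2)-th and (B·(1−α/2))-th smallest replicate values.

Sorted replicates: 185.14, 185.28, 187.17, 189.28, 190.17, 191.09, 191.12, 192.85, 192.94, 193.87, 195.36, 197.46, 198.50, 198.58, 198.82, 202.93, 204.61, 204.88, 204.89, 207.82
α = 0.10; lower rank = 20 × 0.050 = 1; upper rank = 20 × 0.950 = 19.
The 1st smallest replicate is 185.14; the 19th is 204.89.

(185.14, 204.89)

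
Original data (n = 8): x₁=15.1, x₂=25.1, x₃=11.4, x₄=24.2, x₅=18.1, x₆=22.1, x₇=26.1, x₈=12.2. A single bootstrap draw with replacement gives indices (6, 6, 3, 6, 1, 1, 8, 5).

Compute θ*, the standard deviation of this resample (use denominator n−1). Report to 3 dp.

Resample values: 22.1, 22.1, 11.4, 22.1, 15.1, 15.1, 12.2, 18.1.
Mean = 17.2750; sum of squared deviations = 140.2550
s² = 140.2550 / 7 = 20.0364
s = √20.0364 = 4.476

θ* = 4.476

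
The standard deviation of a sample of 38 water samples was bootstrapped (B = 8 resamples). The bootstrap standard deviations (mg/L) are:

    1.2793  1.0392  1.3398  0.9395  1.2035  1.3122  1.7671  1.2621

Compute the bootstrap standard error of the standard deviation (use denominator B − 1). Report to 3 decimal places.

SE* = 0.245

Bootstrap SE is the standard deviation of the 8 replicate standard deviations.
Mean of replicates: (1.2793 + 1.0392 + 1.3398 + 0.9395 + 1.2035 + 1.3122 + 1.7671 + 1.2621) / 8 = 10.14270 / 8 = 1.26784
Sum of squared deviations: (+0.01146)² + (−0.22864)² + (+0.07196)² + (−0.32834)² + (−0.06434)² + (+0.04436)² + (+0.49926)² + (−0.00574)² = 0.42079
Variance = 0.42079 / 7 = 0.06011
SE* = √0.06011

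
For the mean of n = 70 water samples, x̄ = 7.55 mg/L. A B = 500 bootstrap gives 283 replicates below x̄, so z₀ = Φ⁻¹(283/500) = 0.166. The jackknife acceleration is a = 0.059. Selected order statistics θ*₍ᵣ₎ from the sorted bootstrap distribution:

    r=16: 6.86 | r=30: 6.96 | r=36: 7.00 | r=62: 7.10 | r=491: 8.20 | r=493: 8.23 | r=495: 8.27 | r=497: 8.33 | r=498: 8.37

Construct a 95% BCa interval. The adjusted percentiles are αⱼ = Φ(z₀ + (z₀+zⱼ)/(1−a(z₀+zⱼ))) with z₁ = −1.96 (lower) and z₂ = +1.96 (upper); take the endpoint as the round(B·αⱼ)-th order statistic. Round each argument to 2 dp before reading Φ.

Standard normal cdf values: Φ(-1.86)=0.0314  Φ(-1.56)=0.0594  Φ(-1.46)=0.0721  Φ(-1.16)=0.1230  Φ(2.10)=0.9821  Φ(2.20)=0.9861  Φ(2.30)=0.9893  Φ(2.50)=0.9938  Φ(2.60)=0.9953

(7.00, 8.37)

Lower: z₀ + z₁ = 0.166 + (-1.960) = -1.794; 1 − a(z₀+z₁) = 1 − (0.059)(-1.794) = 1.1058; argument = 0.166 + (-1.794)/1.1058 = -1.4563 → -1.46.
α₁ = Φ(-1.46) = 0.0721; rank = round(500 × 0.0721) = 36; θ*₍36₎ = 7.00.
Upper: z₀ + z₂ = 2.126; 1 − a(z₀+z₂) = 0.8746; argument = 2.5969 → 2.60; α₂ = 0.9953; rank = 498; θ*₍498₎ = 8.37.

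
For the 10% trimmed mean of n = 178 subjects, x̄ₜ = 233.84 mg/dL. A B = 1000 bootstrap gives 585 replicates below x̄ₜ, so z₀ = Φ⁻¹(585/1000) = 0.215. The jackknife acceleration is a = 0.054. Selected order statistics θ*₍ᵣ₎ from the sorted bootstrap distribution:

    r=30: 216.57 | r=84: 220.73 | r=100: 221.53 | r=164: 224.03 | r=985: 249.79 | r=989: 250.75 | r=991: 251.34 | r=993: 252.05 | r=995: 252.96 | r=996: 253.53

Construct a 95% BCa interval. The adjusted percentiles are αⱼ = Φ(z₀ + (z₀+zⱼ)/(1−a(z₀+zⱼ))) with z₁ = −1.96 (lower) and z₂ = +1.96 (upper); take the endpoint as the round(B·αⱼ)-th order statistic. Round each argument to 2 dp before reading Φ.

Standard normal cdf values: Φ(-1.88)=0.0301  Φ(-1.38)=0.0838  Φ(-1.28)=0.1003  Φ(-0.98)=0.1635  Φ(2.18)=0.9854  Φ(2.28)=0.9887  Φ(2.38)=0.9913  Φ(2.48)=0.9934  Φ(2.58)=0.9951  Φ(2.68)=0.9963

(220.73, 253.53)

Lower: z₀ + z₁ = 0.215 + (-1.960) = -1.745; 1 − a(z₀+z₁) = 1 − (0.054)(-1.745) = 1.0942; argument = 0.215 + (-1.745)/1.0942 = -1.3797 → -1.38.
α₁ = Φ(-1.38) = 0.0838; rank = round(1000 × 0.0838) = 84; θ*₍84₎ = 220.73.
Upper: z₀ + z₂ = 2.175; 1 − a(z₀+z₂) = 0.8826; argument = 2.6794 → 2.68; α₂ = 0.9963; rank = 996; θ*₍996₎ = 253.53.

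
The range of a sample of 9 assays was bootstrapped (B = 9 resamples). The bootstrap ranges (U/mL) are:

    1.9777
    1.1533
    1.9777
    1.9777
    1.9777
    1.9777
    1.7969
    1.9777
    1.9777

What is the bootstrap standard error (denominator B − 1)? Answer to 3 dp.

SE* = 0.274

Bootstrap SE is the standard deviation of the 9 replicate ranges.
Mean of replicates: (1.9777 + 1.1533 + 1.9777 + 1.9777 + 1.9777 + 1.9777 + 1.7969 + 1.9777 + 1.9777) / 9 = 16.79410 / 9 = 1.86601
Sum of squared deviations: (+0.11169)² + (−0.71271)² + (+0.11169)² + (+0.11169)² + (+0.11169)² + (+0.11169)² + (−0.06911)² + (+0.11169)² + (+0.11169)² = 0.60005
Variance = 0.60005 / 8 = 0.07501
SE* = √0.07501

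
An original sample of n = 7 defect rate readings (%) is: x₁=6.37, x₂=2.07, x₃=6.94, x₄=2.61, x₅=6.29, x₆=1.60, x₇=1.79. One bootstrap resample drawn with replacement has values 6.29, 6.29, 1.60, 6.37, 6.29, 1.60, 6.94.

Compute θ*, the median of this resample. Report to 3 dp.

θ* = 6.290

Sorted: 1.60, 1.60, 6.29, 6.29, 6.29, 6.37, 6.94
Median = middle value = 6.290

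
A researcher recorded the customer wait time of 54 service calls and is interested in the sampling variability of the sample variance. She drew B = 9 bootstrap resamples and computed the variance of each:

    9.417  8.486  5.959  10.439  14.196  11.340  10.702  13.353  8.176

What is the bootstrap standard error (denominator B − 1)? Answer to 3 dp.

SE* = 2.577

Bootstrap SE is the standard deviation of the 9 replicate variances.
Mean of replicates: (9.417 + 8.486 + 5.959 + 10.439 + 14.196 + 11.340 + 10.702 + 13.353 + 8.176) / 9 = 92.0680 / 9 = 10.2298
Sum of squared deviations: (−0.8128)² + (−1.7438)² + (−4.2708)² + (+0.2092)² + (+3.9662)² + (+1.1102)² + (+0.4722)² + (+3.1232)² + (−2.0538)² = 53.1437
Variance = 53.1437 / 8 = 6.6430
SE* = √6.6430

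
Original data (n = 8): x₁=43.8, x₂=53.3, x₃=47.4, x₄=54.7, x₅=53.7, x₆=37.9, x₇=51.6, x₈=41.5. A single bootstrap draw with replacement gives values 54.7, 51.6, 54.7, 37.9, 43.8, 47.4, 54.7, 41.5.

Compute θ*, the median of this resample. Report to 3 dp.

Sorted: 37.9, 41.5, 43.8, 47.4, 51.6, 54.7, 54.7, 54.7
Median = average of the two middle values = 49.500

θ* = 49.500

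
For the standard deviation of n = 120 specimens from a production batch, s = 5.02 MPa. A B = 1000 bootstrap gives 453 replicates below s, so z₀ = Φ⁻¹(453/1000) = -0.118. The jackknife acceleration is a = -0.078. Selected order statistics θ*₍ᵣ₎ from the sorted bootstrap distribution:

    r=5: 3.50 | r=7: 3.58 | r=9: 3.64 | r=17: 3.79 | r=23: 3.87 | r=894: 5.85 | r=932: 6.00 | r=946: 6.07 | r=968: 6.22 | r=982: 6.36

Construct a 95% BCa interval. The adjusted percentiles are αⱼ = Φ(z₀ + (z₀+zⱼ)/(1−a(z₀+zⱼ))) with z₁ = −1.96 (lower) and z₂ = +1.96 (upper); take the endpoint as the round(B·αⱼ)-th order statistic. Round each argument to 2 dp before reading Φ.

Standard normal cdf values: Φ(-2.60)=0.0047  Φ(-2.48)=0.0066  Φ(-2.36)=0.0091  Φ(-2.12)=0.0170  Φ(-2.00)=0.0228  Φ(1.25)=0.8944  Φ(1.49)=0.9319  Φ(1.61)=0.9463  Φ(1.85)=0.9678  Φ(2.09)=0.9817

(3.50, 6.00)

Lower: z₀ + z₁ = -0.118 + (-1.960) = -2.078; 1 − a(z₀+z₁) = 1 − (-0.078)(-2.078) = 0.8379; argument = -0.118 + (-2.078)/0.8379 = -2.5980 → -2.60.
α₁ = Φ(-2.60) = 0.0047; rank = round(1000 × 0.0047) = 5; θ*₍5₎ = 3.50.
Upper: z₀ + z₂ = 1.842; 1 − a(z₀+z₂) = 1.1437; argument = 1.4926 → 1.49; α₂ = 0.9319; rank = 932; θ*₍932₎ = 6.00.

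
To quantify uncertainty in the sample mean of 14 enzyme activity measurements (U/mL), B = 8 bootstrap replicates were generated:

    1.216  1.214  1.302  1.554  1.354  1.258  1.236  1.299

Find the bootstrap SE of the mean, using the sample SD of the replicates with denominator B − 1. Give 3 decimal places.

SE* = 0.112

Bootstrap SE is the standard deviation of the 8 replicate means.
Mean of replicates: (1.216 + 1.214 + 1.302 + 1.554 + 1.354 + 1.258 + 1.236 + 1.299) / 8 = 10.4330 / 8 = 1.3041
Sum of squared deviations: (−0.0881)² + (−0.0901)² + (−0.0021)² + (+0.2499)² + (+0.0499)² + (−0.0461)² + (−0.0681)² + (−0.0051)² = 0.0876
Variance = 0.0876 / 7 = 0.0125
SE* = √0.0125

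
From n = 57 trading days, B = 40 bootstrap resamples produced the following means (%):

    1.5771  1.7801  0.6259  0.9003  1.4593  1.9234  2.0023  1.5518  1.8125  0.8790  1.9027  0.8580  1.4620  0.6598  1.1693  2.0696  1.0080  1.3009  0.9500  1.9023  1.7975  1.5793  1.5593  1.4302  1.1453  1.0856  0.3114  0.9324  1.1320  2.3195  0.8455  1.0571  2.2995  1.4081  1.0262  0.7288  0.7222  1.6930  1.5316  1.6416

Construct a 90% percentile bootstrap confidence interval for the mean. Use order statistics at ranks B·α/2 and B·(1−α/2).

Sorted replicates: 0.3114, 0.6259, 0.6598, 0.7222, 0.7288, 0.8455, 0.8580, 0.8790, 0.9003, 0.9324, 0.9500, 1.0080, 1.0262, 1.0571, 1.0856, 1.1320, 1.1453, 1.1693, 1.3009, 1.4081, 1.4302, 1.4593, 1.4620, 1.5316, 1.5518, 1.5593, 1.5771, 1.5793, 1.6416, 1.6930, 1.7801, 1.7975, 1.8125, 1.9023, 1.9027, 1.9234, 2.0023, 2.0696, 2.2995, 2.3195
α = 0.10; lower rank = 40 × 0.050 = 2; upper rank = 40 × 0.950 = 38.
The 2nd smallest replicate is 0.6259; the 38th is 2.0696.

(0.6259, 2.0696)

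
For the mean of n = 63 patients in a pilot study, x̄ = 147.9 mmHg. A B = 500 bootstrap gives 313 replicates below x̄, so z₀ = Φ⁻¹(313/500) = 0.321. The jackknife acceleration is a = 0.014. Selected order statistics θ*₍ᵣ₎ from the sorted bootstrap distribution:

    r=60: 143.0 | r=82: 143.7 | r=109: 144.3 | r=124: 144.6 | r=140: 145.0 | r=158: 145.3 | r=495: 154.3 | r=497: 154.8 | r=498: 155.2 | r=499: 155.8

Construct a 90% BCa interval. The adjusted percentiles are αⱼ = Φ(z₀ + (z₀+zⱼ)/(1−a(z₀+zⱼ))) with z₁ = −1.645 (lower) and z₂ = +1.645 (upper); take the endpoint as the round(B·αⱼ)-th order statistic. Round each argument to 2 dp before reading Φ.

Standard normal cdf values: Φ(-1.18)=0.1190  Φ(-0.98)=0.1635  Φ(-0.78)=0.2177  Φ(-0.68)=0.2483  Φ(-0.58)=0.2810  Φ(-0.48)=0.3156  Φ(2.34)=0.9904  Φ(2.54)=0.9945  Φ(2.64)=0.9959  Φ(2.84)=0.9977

Lower: z₀ + z₁ = 0.321 + (-1.645) = -1.324; 1 − a(z₀+z₁) = 1 − (0.014)(-1.324) = 1.0185; argument = 0.321 + (-1.324)/1.0185 = -0.9789 → -0.98.
α₁ = Φ(-0.98) = 0.1635; rank = round(500 × 0.1635) = 82; θ*₍82₎ = 143.7.
Upper: z₀ + z₂ = 1.966; 1 − a(z₀+z₂) = 0.9725; argument = 2.3426 → 2.34; α₂ = 0.9904; rank = 495; θ*₍495₎ = 154.3.

(143.7, 154.3)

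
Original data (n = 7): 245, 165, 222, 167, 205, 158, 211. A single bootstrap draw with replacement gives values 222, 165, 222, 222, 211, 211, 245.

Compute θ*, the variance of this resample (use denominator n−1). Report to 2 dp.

Mean = 214.0000; sum of squared deviations = 3572.0000
s² = 3572.0000 / 6 = 595.3333

θ* = 595.33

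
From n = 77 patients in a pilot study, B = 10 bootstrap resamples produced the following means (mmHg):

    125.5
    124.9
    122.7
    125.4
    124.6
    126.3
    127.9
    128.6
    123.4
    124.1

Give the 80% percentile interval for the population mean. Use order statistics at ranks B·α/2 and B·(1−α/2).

Sorted replicates: 122.7, 123.4, 124.1, 124.6, 124.9, 125.4, 125.5, 126.3, 127.9, 128.6
α = 0.20; lower rank = 10 × 0.100 = 1; upper rank = 10 × 0.900 = 9.
The 1st smallest replicate is 122.7; the 9th is 127.9.

(122.7, 127.9)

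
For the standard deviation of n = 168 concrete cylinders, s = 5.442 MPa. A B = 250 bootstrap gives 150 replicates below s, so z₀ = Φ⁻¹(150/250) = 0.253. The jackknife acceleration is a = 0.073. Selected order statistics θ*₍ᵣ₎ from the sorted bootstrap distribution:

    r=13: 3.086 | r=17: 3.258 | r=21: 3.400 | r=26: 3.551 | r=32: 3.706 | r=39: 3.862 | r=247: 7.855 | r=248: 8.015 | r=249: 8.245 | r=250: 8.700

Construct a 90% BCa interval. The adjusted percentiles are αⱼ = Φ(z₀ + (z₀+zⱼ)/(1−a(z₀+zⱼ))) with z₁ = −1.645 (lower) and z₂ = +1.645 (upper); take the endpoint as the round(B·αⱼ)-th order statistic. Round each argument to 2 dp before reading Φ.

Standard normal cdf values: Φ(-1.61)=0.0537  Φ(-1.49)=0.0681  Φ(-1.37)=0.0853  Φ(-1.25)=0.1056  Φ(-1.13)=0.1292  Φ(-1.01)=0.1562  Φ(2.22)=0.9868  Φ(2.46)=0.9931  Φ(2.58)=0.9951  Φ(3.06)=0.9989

Lower: z₀ + z₁ = 0.253 + (-1.645) = -1.392; 1 − a(z₀+z₁) = 1 − (0.073)(-1.392) = 1.1016; argument = 0.253 + (-1.392)/1.1016 = -1.0106 → -1.01.
α₁ = Φ(-1.01) = 0.1562; rank = round(250 × 0.1562) = 39; θ*₍39₎ = 3.862.
Upper: z₀ + z₂ = 1.898; 1 − a(z₀+z₂) = 0.8614; argument = 2.4563 → 2.46; α₂ = 0.9931; rank = 248; θ*₍248₎ = 8.015.

(3.862, 8.015)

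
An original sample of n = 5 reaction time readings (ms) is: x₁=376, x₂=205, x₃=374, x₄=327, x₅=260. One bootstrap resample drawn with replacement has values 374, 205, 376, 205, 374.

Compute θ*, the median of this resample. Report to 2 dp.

θ* = 374.00

Sorted: 205, 205, 374, 374, 376
Median = middle value = 374.00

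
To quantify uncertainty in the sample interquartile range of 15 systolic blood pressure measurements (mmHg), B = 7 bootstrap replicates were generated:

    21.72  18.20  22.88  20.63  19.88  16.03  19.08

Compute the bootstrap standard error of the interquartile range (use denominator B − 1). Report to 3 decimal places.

SE* = 2.279

Bootstrap SE is the standard deviation of the 7 replicate interquartile ranges.
Mean of replicates: (21.72 + 18.20 + 22.88 + 20.63 + 19.88 + 16.03 + 19.08) / 7 = 138.4200 / 7 = 19.7743
Sum of squared deviations: (+1.9457)² + (−1.5743)² + (+3.1057)² + (+0.8557)² + (+0.1057)² + (−3.7443)² + (−0.6943)² = 31.1548
Variance = 31.1548 / 6 = 5.1925
SE* = √5.1925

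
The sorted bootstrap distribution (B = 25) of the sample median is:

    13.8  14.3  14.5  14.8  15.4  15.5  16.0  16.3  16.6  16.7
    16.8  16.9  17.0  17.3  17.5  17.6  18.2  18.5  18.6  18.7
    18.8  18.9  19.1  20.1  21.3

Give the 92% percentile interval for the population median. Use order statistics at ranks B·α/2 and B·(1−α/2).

α = 0.08; lower rank = 25 × 0.040 = 1; upper rank = 25 × 0.960 = 24.
The 1st smallest replicate is 13.8; the 24th is 20.1.

(13.8, 20.1)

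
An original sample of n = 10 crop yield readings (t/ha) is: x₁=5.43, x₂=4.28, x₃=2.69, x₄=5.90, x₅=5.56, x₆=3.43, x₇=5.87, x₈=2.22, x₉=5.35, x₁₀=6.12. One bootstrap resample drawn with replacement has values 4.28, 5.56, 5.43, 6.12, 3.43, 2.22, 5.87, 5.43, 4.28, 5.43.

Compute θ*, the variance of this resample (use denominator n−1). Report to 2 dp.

Mean = 4.8050; sum of squared deviations = 13.7294
s² = 13.7294 / 9 = 1.5255

θ* = 1.53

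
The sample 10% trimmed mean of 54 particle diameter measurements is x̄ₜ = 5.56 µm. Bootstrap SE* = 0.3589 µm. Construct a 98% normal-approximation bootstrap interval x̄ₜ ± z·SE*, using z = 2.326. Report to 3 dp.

(4.725, 6.395)

Margin = 2.326 × 0.3589 = 0.8348
Interval: 5.56 ± 0.8348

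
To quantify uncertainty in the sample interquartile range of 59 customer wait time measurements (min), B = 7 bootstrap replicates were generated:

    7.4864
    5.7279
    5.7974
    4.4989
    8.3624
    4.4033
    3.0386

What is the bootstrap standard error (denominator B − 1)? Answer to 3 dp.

Bootstrap SE is the standard deviation of the 7 replicate interquartile ranges.
Mean of replicates: (7.4864 + 5.7279 + 5.7974 + 4.4989 + 8.3624 + 4.4033 + 3.0386) / 7 = 39.31490 / 7 = 5.61641
Sum of squared deviations: (+1.86999)² + (+0.11149)² + (+0.18099)² + (−1.11751)² + (+2.74599)² + (−1.21311)² + (−2.57781)² = 20.44808
Variance = 20.44808 / 6 = 3.40801
SE* = √3.40801

SE* = 1.846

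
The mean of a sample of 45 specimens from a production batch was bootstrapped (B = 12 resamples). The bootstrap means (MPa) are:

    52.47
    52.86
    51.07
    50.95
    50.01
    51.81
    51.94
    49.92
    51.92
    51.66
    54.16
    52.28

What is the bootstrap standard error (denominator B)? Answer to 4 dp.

SE* = 1.1327

Bootstrap SE is the standard deviation of the 12 replicate means.
Mean of replicates: (52.47 + 52.86 + 51.07 + 50.95 + 50.01 + 51.81 + 51.94 + 49.92 + 51.92 + 51.66 + 54.16 + 52.28) / 12 = 621.05000 / 12 = 51.75417
Sum of squared deviations: (+0.71583)² + (+1.10583)² + (−0.68417)² + (−0.80417)² + (−1.74417)² + (+0.05583)² + (+0.18583)² + (−1.83417)² + (+0.16583)² + (−0.09417)² + (+2.40583)² + (+0.52583)² = 15.39489
Variance = 15.39489 / 12 = 1.28291
SE* = √1.28291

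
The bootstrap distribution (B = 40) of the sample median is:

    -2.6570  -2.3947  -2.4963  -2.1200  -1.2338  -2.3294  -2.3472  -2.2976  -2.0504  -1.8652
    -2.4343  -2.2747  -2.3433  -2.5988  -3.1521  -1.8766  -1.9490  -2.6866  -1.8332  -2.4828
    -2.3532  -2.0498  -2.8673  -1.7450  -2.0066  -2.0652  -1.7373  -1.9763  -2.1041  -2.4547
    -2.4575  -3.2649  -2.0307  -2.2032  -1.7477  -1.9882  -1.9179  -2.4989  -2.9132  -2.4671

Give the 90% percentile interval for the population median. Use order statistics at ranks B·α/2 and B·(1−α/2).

(-3.1521, -1.7450)

Sorted replicates: -3.2649, -3.1521, -2.9132, -2.8673, -2.6866, -2.6570, -2.5988, -2.4989, -2.4963, -2.4828, -2.4671, -2.4575, -2.4547, -2.4343, -2.3947, -2.3532, -2.3472, -2.3433, -2.3294, -2.2976, -2.2747, -2.2032, -2.1200, -2.1041, -2.0652, -2.0504, -2.0498, -2.0307, -2.0066, -1.9882, -1.9763, -1.9490, -1.9179, -1.8766, -1.8652, -1.8332, -1.7477, -1.7450, -1.7373, -1.2338
α = 0.10; lower rank = 40 × 0.050 = 2; upper rank = 40 × 0.950 = 38.
The 2nd smallest replicate is -3.1521; the 38th is -1.7450.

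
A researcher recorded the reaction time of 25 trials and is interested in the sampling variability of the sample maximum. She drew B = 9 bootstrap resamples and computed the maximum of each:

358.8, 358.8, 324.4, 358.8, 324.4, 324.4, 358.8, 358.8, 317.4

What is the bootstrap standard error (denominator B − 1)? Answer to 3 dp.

SE* = 19.173

Bootstrap SE is the standard deviation of the 9 replicate maximums.
Mean of replicates: (358.8 + 358.8 + 324.4 + 358.8 + 324.4 + 324.4 + 358.8 + 358.8 + 317.4) / 9 = 3084.6000 / 9 = 342.7333
Sum of squared deviations: (+16.0667)² + (+16.0667)² + (−18.3333)² + (+16.0667)² + (−18.3333)² + (−18.3333)² + (+16.0667)² + (+16.0667)² + (−25.3333)² = 2940.8000
Variance = 2940.8000 / 8 = 367.6000
SE* = √367.6000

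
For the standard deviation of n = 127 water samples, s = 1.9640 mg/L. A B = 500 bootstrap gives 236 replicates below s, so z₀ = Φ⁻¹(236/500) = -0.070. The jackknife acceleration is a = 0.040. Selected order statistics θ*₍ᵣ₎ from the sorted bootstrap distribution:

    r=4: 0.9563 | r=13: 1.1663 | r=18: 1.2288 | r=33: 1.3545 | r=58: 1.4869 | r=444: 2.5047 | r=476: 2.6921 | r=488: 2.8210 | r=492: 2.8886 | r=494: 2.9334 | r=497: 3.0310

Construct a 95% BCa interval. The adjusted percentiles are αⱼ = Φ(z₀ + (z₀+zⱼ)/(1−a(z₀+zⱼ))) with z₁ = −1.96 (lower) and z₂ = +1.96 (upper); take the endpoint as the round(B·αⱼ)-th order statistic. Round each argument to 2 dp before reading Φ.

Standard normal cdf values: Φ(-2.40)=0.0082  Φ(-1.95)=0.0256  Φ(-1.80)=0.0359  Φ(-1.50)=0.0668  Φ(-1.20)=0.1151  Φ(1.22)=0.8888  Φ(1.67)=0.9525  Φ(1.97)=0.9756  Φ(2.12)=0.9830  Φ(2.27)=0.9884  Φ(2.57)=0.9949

(1.1663, 2.8210)

Lower: z₀ + z₁ = -0.070 + (-1.960) = -2.030; 1 − a(z₀+z₁) = 1 − (0.040)(-2.030) = 1.0812; argument = -0.070 + (-2.030)/1.0812 = -1.9475 → -1.95.
α₁ = Φ(-1.95) = 0.0256; rank = round(500 × 0.0256) = 13; θ*₍13₎ = 1.1663.
Upper: z₀ + z₂ = 1.890; 1 − a(z₀+z₂) = 0.9244; argument = 1.9746 → 1.97; α₂ = 0.9756; rank = 488; θ*₍488₎ = 2.8210.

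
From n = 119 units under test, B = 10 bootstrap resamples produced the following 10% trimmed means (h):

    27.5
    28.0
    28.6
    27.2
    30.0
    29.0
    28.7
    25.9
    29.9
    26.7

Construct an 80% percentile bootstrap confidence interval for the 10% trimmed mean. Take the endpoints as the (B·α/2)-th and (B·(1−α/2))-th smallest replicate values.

(25.9, 29.9)

Sorted replicates: 25.9, 26.7, 27.2, 27.5, 28.0, 28.6, 28.7, 29.0, 29.9, 30.0
α = 0.20; lower rank = 10 × 0.100 = 1; upper rank = 10 × 0.900 = 9.
The 1st smallest replicate is 25.9; the 9th is 29.9.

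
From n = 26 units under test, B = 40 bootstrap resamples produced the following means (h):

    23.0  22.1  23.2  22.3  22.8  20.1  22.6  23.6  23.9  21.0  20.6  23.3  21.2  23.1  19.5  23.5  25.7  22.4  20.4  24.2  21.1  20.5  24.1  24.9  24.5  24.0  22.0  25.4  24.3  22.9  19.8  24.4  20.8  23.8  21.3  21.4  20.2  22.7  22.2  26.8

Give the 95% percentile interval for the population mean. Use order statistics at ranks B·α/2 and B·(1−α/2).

(19.5, 25.7)

Sorted replicates: 19.5, 19.8, 20.1, 20.2, 20.4, 20.5, 20.6, 20.8, 21.0, 21.1, 21.2, 21.3, 21.4, 22.0, 22.1, 22.2, 22.3, 22.4, 22.6, 22.7, 22.8, 22.9, 23.0, 23.1, 23.2, 23.3, 23.5, 23.6, 23.8, 23.9, 24.0, 24.1, 24.2, 24.3, 24.4, 24.5, 24.9, 25.4, 25.7, 26.8
α = 0.05; lower rank = 40 × 0.025 = 1; upper rank = 40 × 0.975 = 39.
The 1st smallest replicate is 19.5; the 39th is 25.7.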